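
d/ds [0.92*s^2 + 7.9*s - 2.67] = 1.84*s + 7.9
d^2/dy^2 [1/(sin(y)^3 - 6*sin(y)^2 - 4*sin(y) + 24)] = (-9*sin(y)^6 + 66*sin(y)^5 - 124*sin(y)^4 + 48*sin(y)^3 - 400*sin(y)^2 - 96*sin(y) + 320)/(sin(y)^3 - 6*sin(y)^2 - 4*sin(y) + 24)^3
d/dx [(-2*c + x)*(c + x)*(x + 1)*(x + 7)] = -4*c^2*x - 16*c^2 - 3*c*x^2 - 16*c*x - 7*c + 4*x^3 + 24*x^2 + 14*x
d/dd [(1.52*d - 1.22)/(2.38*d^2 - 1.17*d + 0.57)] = (-3.6176*d^2 + 5.8072*d - 0.561)/(5.6644*d^4 - 5.5692*d^3 + 4.0821*d^2 - 1.3338*d + 0.3249)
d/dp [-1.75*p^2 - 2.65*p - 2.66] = -3.5*p - 2.65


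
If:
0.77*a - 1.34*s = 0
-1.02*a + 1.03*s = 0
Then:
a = 0.00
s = 0.00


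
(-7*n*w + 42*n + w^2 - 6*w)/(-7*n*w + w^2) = (w - 6)/w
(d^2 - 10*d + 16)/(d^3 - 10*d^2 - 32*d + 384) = (d - 2)/(d^2 - 2*d - 48)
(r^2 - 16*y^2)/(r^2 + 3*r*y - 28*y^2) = (r + 4*y)/(r + 7*y)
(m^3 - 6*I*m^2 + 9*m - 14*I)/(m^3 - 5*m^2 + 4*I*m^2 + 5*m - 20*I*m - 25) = (m^2 - 5*I*m + 14)/(m^2 + 5*m*(-1 + I) - 25*I)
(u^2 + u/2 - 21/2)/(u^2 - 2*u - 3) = (u + 7/2)/(u + 1)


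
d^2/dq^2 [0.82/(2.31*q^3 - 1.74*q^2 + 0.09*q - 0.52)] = ((2.8536 - 11.3652*q)*(2.31*q^3 - 1.74*q^2 + 0.09*q - 0.52) + 0.82*(6.93*q^2 - 3.48*q + 0.09)*(13.86*q^2 - 6.96*q + 0.18))/(2.31*q^3 - 1.74*q^2 + 0.09*q - 0.52)^3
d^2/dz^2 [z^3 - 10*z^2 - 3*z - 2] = 6*z - 20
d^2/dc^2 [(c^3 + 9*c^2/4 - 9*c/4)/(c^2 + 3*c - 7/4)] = 14*(16*c^3 - 36*c^2 - 24*c - 45)/(64*c^6 + 576*c^5 + 1392*c^4 - 288*c^3 - 2436*c^2 + 1764*c - 343)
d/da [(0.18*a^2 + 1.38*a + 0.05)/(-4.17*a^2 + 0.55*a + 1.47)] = (5.8536*a^2 + 0.9462*a + 2.0011)/(17.3889*a^4 - 4.587*a^3 - 11.9573*a^2 + 1.617*a + 2.1609)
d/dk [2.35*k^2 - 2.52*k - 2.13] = 4.7*k - 2.52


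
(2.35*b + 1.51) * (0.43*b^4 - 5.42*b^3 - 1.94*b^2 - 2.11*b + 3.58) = 1.0105*b^5 - 12.0877*b^4 - 12.7432*b^3 - 7.8879*b^2 + 5.2269*b + 5.4058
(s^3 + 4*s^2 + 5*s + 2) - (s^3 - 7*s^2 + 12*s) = 11*s^2 - 7*s + 2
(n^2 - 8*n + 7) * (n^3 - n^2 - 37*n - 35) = n^5 - 9*n^4 - 22*n^3 + 254*n^2 + 21*n - 245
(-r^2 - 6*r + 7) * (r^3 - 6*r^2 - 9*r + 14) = -r^5 + 52*r^3 - 2*r^2 - 147*r + 98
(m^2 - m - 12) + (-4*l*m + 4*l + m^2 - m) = -4*l*m + 4*l + 2*m^2 - 2*m - 12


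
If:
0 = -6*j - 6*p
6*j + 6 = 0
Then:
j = -1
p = 1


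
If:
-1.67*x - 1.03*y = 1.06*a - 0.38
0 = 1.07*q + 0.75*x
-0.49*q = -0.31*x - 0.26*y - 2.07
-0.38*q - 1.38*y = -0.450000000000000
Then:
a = 5.44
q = 2.15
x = -3.06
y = -0.26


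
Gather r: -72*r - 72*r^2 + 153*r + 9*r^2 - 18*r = -63*r^2 + 63*r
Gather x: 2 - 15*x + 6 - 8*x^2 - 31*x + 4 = -8*x^2 - 46*x + 12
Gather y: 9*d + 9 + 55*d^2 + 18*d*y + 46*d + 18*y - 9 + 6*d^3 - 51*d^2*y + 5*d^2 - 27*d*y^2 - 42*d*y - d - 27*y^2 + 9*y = 6*d^3 + 60*d^2 + 54*d + y^2*(-27*d - 27) + y*(-51*d^2 - 24*d + 27)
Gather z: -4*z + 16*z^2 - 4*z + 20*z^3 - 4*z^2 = 20*z^3 + 12*z^2 - 8*z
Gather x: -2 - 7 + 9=0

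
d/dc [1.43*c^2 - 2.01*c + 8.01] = 2.86*c - 2.01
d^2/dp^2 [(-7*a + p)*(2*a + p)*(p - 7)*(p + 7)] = -28*a^2 - 30*a*p + 12*p^2 - 98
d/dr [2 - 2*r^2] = -4*r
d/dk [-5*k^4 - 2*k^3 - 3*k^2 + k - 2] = -20*k^3 - 6*k^2 - 6*k + 1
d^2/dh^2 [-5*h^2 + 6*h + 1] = -10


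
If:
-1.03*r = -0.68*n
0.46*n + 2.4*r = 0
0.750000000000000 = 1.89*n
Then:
No Solution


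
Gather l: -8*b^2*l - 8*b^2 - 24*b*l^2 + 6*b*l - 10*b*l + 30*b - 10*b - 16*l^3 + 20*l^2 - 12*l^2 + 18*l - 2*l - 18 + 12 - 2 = -8*b^2 + 20*b - 16*l^3 + l^2*(8 - 24*b) + l*(-8*b^2 - 4*b + 16) - 8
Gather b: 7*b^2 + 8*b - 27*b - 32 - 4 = 7*b^2 - 19*b - 36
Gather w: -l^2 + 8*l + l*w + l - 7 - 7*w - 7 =-l^2 + 9*l + w*(l - 7) - 14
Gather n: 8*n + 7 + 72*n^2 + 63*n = 72*n^2 + 71*n + 7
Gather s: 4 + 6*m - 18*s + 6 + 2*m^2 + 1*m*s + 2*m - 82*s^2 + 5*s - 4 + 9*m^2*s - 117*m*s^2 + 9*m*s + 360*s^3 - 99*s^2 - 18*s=2*m^2 + 8*m + 360*s^3 + s^2*(-117*m - 181) + s*(9*m^2 + 10*m - 31) + 6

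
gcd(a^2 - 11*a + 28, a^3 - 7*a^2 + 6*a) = 1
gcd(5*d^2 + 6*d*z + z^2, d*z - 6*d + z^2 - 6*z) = d + z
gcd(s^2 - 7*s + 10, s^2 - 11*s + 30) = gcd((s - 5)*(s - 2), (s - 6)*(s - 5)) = s - 5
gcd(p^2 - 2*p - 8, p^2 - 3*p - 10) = p + 2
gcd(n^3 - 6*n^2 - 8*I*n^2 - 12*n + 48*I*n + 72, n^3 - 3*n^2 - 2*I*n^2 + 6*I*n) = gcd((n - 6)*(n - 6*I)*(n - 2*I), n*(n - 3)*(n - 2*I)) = n - 2*I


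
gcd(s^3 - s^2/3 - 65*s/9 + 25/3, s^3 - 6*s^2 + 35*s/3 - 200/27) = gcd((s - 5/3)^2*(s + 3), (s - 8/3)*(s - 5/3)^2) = s^2 - 10*s/3 + 25/9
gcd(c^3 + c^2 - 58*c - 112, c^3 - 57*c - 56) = c^2 - c - 56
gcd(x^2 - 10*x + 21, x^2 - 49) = x - 7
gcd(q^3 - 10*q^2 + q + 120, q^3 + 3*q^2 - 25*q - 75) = q^2 - 2*q - 15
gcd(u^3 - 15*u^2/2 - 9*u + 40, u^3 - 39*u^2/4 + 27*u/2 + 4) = u^2 - 10*u + 16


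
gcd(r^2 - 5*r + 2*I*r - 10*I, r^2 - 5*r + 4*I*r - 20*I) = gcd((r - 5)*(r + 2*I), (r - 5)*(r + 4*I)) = r - 5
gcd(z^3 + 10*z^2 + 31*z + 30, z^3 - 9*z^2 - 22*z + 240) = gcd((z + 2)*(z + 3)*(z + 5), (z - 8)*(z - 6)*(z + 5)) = z + 5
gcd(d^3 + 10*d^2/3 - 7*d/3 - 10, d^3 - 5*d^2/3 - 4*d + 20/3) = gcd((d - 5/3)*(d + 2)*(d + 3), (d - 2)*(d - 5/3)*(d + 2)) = d^2 + d/3 - 10/3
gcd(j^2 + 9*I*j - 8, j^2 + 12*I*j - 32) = j + 8*I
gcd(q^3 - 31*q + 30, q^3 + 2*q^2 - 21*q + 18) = q^2 + 5*q - 6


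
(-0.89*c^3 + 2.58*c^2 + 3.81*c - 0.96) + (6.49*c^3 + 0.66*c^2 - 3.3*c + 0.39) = 5.6*c^3 + 3.24*c^2 + 0.51*c - 0.57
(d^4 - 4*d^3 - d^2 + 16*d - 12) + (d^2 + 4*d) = d^4 - 4*d^3 + 20*d - 12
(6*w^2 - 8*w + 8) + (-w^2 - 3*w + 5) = 5*w^2 - 11*w + 13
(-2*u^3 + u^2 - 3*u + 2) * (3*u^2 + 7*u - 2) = -6*u^5 - 11*u^4 + 2*u^3 - 17*u^2 + 20*u - 4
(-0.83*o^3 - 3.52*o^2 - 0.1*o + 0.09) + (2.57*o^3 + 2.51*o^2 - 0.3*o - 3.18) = 1.74*o^3 - 1.01*o^2 - 0.4*o - 3.09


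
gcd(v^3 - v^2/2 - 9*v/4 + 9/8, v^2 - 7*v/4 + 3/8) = v - 3/2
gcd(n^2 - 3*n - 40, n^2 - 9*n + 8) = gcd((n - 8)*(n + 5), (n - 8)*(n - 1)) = n - 8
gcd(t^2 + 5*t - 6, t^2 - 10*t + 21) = 1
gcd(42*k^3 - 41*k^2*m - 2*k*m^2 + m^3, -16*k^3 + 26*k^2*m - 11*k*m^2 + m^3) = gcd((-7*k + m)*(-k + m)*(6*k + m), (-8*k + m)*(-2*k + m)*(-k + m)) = k - m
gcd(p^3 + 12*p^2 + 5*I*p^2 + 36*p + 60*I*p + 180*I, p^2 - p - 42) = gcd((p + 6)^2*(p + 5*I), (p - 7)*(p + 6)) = p + 6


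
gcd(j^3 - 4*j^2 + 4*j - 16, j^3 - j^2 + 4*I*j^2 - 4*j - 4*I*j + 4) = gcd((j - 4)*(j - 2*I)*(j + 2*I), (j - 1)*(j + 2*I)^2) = j + 2*I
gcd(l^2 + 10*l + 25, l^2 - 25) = l + 5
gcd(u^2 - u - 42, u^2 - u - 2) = 1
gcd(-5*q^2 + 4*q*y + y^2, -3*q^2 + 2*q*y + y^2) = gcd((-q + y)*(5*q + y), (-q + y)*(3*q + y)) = -q + y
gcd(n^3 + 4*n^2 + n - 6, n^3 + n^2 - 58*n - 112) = n + 2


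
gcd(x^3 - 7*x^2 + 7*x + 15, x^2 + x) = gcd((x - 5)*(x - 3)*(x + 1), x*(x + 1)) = x + 1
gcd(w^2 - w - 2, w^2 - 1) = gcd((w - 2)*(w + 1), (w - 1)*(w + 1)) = w + 1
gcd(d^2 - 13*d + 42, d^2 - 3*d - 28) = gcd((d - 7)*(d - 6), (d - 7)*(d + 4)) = d - 7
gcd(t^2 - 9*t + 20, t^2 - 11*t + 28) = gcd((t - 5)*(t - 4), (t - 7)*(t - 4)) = t - 4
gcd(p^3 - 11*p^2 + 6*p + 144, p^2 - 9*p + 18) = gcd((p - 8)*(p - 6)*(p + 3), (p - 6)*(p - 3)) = p - 6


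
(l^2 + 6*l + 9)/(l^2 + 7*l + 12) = (l + 3)/(l + 4)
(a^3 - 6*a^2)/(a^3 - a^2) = (a - 6)/(a - 1)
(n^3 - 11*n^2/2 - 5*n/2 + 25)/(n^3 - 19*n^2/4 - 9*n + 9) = 2*(2*n^2 - 15*n + 25)/(4*n^2 - 27*n + 18)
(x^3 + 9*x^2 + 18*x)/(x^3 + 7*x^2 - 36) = x/(x - 2)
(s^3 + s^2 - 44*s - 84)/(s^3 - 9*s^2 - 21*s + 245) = (s^2 + 8*s + 12)/(s^2 - 2*s - 35)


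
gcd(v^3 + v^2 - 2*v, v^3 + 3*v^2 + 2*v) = v^2 + 2*v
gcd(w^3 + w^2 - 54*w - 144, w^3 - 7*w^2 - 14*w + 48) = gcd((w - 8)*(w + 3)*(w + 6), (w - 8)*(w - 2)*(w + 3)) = w^2 - 5*w - 24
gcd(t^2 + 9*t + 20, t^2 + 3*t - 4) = t + 4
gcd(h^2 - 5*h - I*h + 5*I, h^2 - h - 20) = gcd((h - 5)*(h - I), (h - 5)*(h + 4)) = h - 5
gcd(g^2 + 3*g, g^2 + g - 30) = 1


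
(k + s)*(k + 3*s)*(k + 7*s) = k^3 + 11*k^2*s + 31*k*s^2 + 21*s^3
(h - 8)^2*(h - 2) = h^3 - 18*h^2 + 96*h - 128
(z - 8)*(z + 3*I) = z^2 - 8*z + 3*I*z - 24*I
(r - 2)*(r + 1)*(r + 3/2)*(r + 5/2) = r^4 + 3*r^3 - 9*r^2/4 - 47*r/4 - 15/2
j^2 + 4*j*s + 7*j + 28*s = (j + 7)*(j + 4*s)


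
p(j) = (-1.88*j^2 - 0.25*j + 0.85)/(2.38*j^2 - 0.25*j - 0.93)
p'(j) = (0.25 - 4.76*j)*(-1.88*j^2 - 0.25*j + 0.85)/(2.38*j^2 - 0.25*j - 0.93)^2 + (-3.76*j - 0.25)/(2.38*j^2 - 0.25*j - 0.93)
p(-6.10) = -0.76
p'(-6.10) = 0.01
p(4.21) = -0.83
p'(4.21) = 0.01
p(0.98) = -1.08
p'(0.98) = 0.75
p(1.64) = -0.91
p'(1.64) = 0.09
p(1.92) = -0.89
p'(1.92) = 0.06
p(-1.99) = -0.68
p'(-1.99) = 0.07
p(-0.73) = 0.06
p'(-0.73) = 5.21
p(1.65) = -0.91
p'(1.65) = 0.09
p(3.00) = -0.85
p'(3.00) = 0.02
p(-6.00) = -0.76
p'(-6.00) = 0.01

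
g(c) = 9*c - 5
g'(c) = 9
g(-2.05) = -23.45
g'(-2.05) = 9.00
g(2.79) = 20.11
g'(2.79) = 9.00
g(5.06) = 40.54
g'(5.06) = 9.00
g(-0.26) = -7.34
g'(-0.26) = 9.00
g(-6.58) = -64.22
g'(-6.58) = 9.00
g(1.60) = 9.40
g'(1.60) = 9.00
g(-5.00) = -50.00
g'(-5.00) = 9.00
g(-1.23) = -16.07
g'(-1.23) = 9.00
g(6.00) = 49.00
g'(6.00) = 9.00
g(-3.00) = -32.00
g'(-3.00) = 9.00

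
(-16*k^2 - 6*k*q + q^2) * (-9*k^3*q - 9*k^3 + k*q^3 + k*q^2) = 144*k^5*q + 144*k^5 + 54*k^4*q^2 + 54*k^4*q - 25*k^3*q^3 - 25*k^3*q^2 - 6*k^2*q^4 - 6*k^2*q^3 + k*q^5 + k*q^4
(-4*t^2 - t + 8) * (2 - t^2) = 4*t^4 + t^3 - 16*t^2 - 2*t + 16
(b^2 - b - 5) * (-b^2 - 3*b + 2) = -b^4 - 2*b^3 + 10*b^2 + 13*b - 10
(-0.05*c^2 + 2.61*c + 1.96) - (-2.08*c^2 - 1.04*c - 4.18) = 2.03*c^2 + 3.65*c + 6.14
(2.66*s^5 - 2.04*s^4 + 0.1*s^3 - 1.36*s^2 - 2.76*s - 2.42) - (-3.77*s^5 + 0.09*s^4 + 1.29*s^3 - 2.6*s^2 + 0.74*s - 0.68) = 6.43*s^5 - 2.13*s^4 - 1.19*s^3 + 1.24*s^2 - 3.5*s - 1.74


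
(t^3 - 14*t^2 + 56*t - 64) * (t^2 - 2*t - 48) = t^5 - 16*t^4 + 36*t^3 + 496*t^2 - 2560*t + 3072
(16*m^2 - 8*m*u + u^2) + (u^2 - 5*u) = 16*m^2 - 8*m*u + 2*u^2 - 5*u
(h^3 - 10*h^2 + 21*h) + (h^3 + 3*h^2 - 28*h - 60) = 2*h^3 - 7*h^2 - 7*h - 60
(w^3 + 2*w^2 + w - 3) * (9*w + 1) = 9*w^4 + 19*w^3 + 11*w^2 - 26*w - 3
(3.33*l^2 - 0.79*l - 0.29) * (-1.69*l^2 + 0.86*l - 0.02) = -5.6277*l^4 + 4.1989*l^3 - 0.2559*l^2 - 0.2336*l + 0.0058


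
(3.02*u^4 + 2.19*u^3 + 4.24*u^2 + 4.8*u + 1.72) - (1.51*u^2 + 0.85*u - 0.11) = 3.02*u^4 + 2.19*u^3 + 2.73*u^2 + 3.95*u + 1.83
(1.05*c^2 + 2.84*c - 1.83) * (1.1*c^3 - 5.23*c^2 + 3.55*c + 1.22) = 1.155*c^5 - 2.3675*c^4 - 13.1387*c^3 + 20.9339*c^2 - 3.0317*c - 2.2326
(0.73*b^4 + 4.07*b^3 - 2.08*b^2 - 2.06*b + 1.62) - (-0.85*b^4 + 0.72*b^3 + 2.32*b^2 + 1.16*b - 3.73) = 1.58*b^4 + 3.35*b^3 - 4.4*b^2 - 3.22*b + 5.35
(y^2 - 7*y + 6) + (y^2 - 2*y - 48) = 2*y^2 - 9*y - 42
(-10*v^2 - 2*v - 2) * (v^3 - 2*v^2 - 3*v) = -10*v^5 + 18*v^4 + 32*v^3 + 10*v^2 + 6*v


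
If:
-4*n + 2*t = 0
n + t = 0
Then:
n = 0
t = 0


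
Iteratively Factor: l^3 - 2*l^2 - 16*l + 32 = (l + 4)*(l^2 - 6*l + 8) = (l - 4)*(l + 4)*(l - 2)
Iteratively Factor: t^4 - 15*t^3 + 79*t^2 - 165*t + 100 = (t - 5)*(t^3 - 10*t^2 + 29*t - 20) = (t - 5)*(t - 1)*(t^2 - 9*t + 20) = (t - 5)^2*(t - 1)*(t - 4)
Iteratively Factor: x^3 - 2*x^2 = (x - 2)*(x^2) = x*(x - 2)*(x)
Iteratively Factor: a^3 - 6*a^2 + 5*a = (a)*(a^2 - 6*a + 5) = a*(a - 1)*(a - 5)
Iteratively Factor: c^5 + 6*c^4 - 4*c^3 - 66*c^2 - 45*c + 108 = (c + 3)*(c^4 + 3*c^3 - 13*c^2 - 27*c + 36) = (c - 3)*(c + 3)*(c^3 + 6*c^2 + 5*c - 12) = (c - 3)*(c - 1)*(c + 3)*(c^2 + 7*c + 12) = (c - 3)*(c - 1)*(c + 3)*(c + 4)*(c + 3)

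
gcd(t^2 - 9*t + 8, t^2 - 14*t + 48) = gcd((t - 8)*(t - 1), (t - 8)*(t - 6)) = t - 8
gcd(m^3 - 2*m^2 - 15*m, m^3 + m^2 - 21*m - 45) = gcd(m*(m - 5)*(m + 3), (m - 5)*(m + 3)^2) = m^2 - 2*m - 15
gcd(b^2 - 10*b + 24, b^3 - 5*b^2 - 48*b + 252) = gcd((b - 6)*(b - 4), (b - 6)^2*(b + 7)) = b - 6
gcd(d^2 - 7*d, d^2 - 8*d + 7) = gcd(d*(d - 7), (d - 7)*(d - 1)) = d - 7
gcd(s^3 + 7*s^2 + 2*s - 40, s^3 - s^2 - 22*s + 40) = s^2 + 3*s - 10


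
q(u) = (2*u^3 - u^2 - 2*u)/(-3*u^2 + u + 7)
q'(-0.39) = -0.09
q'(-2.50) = -0.28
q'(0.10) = -0.30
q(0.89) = -0.21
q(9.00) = -5.99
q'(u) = (6*u - 1)*(2*u^3 - u^2 - 2*u)/(-3*u^2 + u + 7)^2 + (6*u^2 - 2*u - 2)/(-3*u^2 + u + 7)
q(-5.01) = 3.64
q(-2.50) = 2.28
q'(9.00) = -0.66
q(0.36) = -0.11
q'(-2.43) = -0.23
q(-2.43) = 2.26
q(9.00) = -5.99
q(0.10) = -0.03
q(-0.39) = 0.08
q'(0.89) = 0.01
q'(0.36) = -0.30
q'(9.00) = -0.66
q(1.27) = -0.02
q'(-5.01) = -0.62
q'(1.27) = 1.47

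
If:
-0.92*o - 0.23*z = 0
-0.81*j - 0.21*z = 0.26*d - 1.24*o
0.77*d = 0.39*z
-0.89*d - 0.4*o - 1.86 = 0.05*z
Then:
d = -2.35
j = 3.73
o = 1.16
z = -4.64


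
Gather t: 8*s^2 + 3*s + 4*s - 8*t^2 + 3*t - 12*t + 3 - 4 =8*s^2 + 7*s - 8*t^2 - 9*t - 1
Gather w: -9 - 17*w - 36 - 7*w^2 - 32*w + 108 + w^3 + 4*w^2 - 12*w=w^3 - 3*w^2 - 61*w + 63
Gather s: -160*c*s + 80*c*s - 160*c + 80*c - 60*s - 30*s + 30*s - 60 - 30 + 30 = -80*c + s*(-80*c - 60) - 60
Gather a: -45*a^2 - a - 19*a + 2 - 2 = -45*a^2 - 20*a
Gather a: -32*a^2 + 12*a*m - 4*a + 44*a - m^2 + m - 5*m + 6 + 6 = -32*a^2 + a*(12*m + 40) - m^2 - 4*m + 12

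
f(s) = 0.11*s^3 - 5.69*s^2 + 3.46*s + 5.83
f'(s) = 0.33*s^2 - 11.38*s + 3.46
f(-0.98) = -3.13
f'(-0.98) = 14.93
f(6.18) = -164.14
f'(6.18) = -54.26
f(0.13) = 6.18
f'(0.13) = 1.99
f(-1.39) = -10.27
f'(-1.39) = 19.92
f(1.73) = -4.64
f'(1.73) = -15.24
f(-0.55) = 2.19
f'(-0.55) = 9.82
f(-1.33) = -9.10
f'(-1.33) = 19.18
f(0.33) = 6.36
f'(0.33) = -0.26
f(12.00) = -581.93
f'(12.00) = -85.58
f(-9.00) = -566.39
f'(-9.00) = 132.61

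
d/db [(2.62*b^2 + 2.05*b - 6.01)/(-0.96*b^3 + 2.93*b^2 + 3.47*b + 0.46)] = (2.5152*b^4 + 3.936*b^3 - 14.2239*b^2 + 37.629*b + 21.7977)/(0.9216*b^6 - 5.6256*b^5 + 1.9225*b^4 + 19.451*b^3 + 14.7365*b^2 + 3.1924*b + 0.2116)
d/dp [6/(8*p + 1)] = -48/(8*p + 1)^2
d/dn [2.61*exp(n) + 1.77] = 2.61*exp(n)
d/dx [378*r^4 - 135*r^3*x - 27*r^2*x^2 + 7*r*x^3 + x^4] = -135*r^3 - 54*r^2*x + 21*r*x^2 + 4*x^3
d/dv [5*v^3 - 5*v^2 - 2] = 5*v*(3*v - 2)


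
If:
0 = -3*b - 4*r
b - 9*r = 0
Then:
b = 0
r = 0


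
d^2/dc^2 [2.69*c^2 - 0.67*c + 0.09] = 5.38000000000000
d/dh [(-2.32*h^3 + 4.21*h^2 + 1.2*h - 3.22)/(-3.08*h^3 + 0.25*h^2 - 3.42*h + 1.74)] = (12.3868*h^4 + 23.2608*h^3 - 56.5614*h^2 + 16.2608*h - 8.9244)/(9.4864*h^6 - 1.54*h^5 + 21.1297*h^4 - 12.4284*h^3 + 12.5664*h^2 - 11.9016*h + 3.0276)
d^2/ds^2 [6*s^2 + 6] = 12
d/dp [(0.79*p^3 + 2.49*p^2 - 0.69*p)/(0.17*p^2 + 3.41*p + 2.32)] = (0.1343*p^4 + 5.3878*p^3 + 14.1066*p^2 + 11.5536*p - 1.6008)/(0.0289*p^4 + 1.1594*p^3 + 12.4169*p^2 + 15.8224*p + 5.3824)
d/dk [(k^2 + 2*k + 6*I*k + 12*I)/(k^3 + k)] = (-k^4 + k^3*(-4 - 12*I) + k^2*(1 - 36*I) - 12*I)/(k^6 + 2*k^4 + k^2)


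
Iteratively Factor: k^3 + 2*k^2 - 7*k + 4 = (k - 1)*(k^2 + 3*k - 4) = (k - 1)*(k + 4)*(k - 1)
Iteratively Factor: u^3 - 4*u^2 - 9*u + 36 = (u - 4)*(u^2 - 9) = (u - 4)*(u + 3)*(u - 3)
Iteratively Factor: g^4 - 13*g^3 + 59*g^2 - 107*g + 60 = (g - 4)*(g^3 - 9*g^2 + 23*g - 15) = (g - 4)*(g - 3)*(g^2 - 6*g + 5) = (g - 5)*(g - 4)*(g - 3)*(g - 1)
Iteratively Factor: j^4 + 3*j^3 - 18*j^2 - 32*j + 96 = (j - 3)*(j^3 + 6*j^2 - 32) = (j - 3)*(j + 4)*(j^2 + 2*j - 8) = (j - 3)*(j - 2)*(j + 4)*(j + 4)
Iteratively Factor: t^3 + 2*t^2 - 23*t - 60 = (t + 3)*(t^2 - t - 20) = (t - 5)*(t + 3)*(t + 4)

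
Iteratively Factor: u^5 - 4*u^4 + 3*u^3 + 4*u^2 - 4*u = (u - 1)*(u^4 - 3*u^3 + 4*u) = u*(u - 1)*(u^3 - 3*u^2 + 4) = u*(u - 2)*(u - 1)*(u^2 - u - 2) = u*(u - 2)*(u - 1)*(u + 1)*(u - 2)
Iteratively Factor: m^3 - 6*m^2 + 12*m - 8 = (m - 2)*(m^2 - 4*m + 4) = (m - 2)^2*(m - 2)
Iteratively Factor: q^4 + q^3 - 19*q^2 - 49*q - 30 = (q + 1)*(q^3 - 19*q - 30) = (q - 5)*(q + 1)*(q^2 + 5*q + 6) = (q - 5)*(q + 1)*(q + 2)*(q + 3)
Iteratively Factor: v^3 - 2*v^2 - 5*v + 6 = (v + 2)*(v^2 - 4*v + 3) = (v - 1)*(v + 2)*(v - 3)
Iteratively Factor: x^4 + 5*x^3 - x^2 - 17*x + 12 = (x + 3)*(x^3 + 2*x^2 - 7*x + 4) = (x - 1)*(x + 3)*(x^2 + 3*x - 4) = (x - 1)^2*(x + 3)*(x + 4)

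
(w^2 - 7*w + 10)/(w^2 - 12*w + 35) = (w - 2)/(w - 7)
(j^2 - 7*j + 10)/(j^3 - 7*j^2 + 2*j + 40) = (j - 2)/(j^2 - 2*j - 8)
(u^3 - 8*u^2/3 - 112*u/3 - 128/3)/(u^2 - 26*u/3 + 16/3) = (3*u^2 + 16*u + 16)/(3*u - 2)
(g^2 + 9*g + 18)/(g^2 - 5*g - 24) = (g + 6)/(g - 8)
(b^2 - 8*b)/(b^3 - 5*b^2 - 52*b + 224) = b/(b^2 + 3*b - 28)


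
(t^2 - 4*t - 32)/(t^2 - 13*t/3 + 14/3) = 3*(t^2 - 4*t - 32)/(3*t^2 - 13*t + 14)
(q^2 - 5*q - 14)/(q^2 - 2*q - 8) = (q - 7)/(q - 4)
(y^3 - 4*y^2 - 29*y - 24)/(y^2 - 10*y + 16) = (y^2 + 4*y + 3)/(y - 2)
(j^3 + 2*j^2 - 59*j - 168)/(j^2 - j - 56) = j + 3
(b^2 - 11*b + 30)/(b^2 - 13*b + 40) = (b - 6)/(b - 8)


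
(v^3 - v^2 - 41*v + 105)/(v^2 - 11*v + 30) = (v^2 + 4*v - 21)/(v - 6)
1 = 1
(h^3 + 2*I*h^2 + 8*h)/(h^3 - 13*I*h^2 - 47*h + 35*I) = h*(h^2 + 2*I*h + 8)/(h^3 - 13*I*h^2 - 47*h + 35*I)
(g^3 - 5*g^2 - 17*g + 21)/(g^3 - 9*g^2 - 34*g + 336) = (g^2 + 2*g - 3)/(g^2 - 2*g - 48)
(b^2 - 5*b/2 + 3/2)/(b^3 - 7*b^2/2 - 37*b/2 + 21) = (2*b - 3)/(2*b^2 - 5*b - 42)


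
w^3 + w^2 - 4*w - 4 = (w - 2)*(w + 1)*(w + 2)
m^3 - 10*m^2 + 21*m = m*(m - 7)*(m - 3)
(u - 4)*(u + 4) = u^2 - 16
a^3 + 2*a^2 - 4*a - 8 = (a - 2)*(a + 2)^2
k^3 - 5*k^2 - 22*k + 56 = (k - 7)*(k - 2)*(k + 4)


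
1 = 1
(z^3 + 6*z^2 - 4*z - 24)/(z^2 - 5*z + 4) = (z^3 + 6*z^2 - 4*z - 24)/(z^2 - 5*z + 4)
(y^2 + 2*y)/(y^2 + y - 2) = y/(y - 1)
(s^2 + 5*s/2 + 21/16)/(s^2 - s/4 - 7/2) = (s + 3/4)/(s - 2)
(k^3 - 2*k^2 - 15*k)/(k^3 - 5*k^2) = (k + 3)/k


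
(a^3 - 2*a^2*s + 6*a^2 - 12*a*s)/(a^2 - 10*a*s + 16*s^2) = a*(-a - 6)/(-a + 8*s)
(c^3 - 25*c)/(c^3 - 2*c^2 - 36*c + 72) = c*(c^2 - 25)/(c^3 - 2*c^2 - 36*c + 72)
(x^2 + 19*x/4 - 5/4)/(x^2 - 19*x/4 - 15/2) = (-4*x^2 - 19*x + 5)/(-4*x^2 + 19*x + 30)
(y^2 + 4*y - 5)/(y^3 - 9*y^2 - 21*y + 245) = (y - 1)/(y^2 - 14*y + 49)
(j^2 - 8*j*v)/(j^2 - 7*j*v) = (j - 8*v)/(j - 7*v)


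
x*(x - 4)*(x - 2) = x^3 - 6*x^2 + 8*x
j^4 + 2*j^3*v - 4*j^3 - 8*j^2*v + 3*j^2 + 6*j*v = j*(j - 3)*(j - 1)*(j + 2*v)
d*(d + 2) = d^2 + 2*d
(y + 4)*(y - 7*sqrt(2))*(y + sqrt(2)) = y^3 - 6*sqrt(2)*y^2 + 4*y^2 - 24*sqrt(2)*y - 14*y - 56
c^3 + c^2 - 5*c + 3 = (c - 1)^2*(c + 3)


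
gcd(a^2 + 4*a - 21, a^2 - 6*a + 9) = a - 3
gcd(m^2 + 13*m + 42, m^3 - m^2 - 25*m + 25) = 1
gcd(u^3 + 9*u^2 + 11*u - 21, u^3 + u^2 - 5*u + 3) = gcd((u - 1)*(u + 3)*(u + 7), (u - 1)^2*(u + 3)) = u^2 + 2*u - 3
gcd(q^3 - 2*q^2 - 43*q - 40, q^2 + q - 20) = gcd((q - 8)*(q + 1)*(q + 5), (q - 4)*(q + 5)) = q + 5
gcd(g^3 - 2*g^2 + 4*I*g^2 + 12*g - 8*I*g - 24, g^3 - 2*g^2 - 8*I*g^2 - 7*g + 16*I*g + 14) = g - 2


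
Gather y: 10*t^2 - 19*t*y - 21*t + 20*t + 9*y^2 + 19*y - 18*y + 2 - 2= 10*t^2 - t + 9*y^2 + y*(1 - 19*t)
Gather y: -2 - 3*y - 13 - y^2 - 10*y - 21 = -y^2 - 13*y - 36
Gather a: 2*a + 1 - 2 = 2*a - 1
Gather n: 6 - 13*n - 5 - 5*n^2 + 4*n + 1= -5*n^2 - 9*n + 2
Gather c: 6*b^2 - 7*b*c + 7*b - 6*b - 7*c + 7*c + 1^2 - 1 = 6*b^2 - 7*b*c + b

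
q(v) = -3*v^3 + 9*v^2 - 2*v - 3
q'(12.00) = -1082.00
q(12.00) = -3915.00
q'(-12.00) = -1514.00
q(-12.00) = 6501.00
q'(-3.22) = -153.28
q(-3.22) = 196.91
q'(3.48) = -48.35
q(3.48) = -27.40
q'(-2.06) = -77.27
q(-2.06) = 65.54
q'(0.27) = 2.20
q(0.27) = -2.94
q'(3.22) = -37.36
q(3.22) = -16.28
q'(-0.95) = -27.22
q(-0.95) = 9.59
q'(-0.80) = -22.16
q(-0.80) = 5.90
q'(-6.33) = -476.56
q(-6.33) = 1131.19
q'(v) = -9*v^2 + 18*v - 2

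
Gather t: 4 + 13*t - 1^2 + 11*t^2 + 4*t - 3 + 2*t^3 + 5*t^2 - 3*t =2*t^3 + 16*t^2 + 14*t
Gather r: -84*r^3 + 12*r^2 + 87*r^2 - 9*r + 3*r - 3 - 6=-84*r^3 + 99*r^2 - 6*r - 9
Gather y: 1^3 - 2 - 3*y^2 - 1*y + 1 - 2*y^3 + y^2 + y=-2*y^3 - 2*y^2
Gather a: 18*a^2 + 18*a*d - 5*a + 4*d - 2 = 18*a^2 + a*(18*d - 5) + 4*d - 2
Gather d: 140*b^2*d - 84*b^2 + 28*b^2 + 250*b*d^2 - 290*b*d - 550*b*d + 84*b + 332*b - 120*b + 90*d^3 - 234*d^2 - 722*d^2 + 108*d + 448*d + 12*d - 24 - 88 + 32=-56*b^2 + 296*b + 90*d^3 + d^2*(250*b - 956) + d*(140*b^2 - 840*b + 568) - 80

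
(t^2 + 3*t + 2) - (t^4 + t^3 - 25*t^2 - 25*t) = -t^4 - t^3 + 26*t^2 + 28*t + 2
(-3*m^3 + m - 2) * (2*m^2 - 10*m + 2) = -6*m^5 + 30*m^4 - 4*m^3 - 14*m^2 + 22*m - 4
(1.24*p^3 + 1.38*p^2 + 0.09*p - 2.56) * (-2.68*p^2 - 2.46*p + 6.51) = -3.3232*p^5 - 6.7488*p^4 + 4.4364*p^3 + 15.6232*p^2 + 6.8835*p - 16.6656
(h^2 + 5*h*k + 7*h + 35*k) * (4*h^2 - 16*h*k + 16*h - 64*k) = 4*h^4 + 4*h^3*k + 44*h^3 - 80*h^2*k^2 + 44*h^2*k + 112*h^2 - 880*h*k^2 + 112*h*k - 2240*k^2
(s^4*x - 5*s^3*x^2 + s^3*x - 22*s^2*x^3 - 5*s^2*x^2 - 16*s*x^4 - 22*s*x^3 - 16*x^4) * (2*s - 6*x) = 2*s^5*x - 16*s^4*x^2 + 2*s^4*x - 14*s^3*x^3 - 16*s^3*x^2 + 100*s^2*x^4 - 14*s^2*x^3 + 96*s*x^5 + 100*s*x^4 + 96*x^5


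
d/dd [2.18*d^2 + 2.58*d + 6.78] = 4.36*d + 2.58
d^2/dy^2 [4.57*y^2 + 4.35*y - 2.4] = 9.14000000000000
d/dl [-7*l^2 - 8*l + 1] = -14*l - 8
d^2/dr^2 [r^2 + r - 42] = 2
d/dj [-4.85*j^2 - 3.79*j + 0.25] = -9.7*j - 3.79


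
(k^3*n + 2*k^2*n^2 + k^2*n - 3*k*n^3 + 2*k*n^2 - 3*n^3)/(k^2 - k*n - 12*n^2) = n*(k^2 - k*n + k - n)/(k - 4*n)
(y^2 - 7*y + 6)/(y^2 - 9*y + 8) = (y - 6)/(y - 8)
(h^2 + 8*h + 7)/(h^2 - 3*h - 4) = (h + 7)/(h - 4)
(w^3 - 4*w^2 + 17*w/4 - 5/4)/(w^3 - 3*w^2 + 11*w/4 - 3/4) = (2*w - 5)/(2*w - 3)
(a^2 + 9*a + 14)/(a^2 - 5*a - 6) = (a^2 + 9*a + 14)/(a^2 - 5*a - 6)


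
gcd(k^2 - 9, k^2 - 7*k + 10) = 1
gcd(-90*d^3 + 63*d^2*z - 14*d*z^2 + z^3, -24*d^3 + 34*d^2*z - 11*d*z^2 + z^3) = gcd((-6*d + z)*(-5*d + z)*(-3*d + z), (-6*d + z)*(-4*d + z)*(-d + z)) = -6*d + z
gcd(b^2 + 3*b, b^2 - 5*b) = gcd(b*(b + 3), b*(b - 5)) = b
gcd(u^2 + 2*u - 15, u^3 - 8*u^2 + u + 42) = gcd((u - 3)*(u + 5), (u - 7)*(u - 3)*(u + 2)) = u - 3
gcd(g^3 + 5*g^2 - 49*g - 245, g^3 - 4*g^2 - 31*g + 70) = g^2 - 2*g - 35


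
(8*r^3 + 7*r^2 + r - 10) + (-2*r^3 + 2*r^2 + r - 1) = 6*r^3 + 9*r^2 + 2*r - 11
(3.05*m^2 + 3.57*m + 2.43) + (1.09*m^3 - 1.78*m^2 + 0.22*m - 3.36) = 1.09*m^3 + 1.27*m^2 + 3.79*m - 0.93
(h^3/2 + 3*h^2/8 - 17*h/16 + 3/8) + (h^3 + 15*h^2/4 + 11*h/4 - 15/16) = 3*h^3/2 + 33*h^2/8 + 27*h/16 - 9/16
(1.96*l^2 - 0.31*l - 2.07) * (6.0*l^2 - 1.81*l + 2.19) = 11.76*l^4 - 5.4076*l^3 - 7.5665*l^2 + 3.0678*l - 4.5333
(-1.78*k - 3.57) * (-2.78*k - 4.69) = 4.9484*k^2 + 18.2728*k + 16.7433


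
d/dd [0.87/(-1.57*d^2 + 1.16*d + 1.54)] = (2.7318*d - 1.0092)/(-1.57*d^2 + 1.16*d + 1.54)^2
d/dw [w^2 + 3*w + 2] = 2*w + 3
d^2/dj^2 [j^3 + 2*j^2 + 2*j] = 6*j + 4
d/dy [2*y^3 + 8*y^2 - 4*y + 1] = 6*y^2 + 16*y - 4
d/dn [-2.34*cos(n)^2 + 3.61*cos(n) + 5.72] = (4.68*cos(n) - 3.61)*sin(n)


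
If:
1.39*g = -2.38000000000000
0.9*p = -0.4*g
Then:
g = -1.71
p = 0.76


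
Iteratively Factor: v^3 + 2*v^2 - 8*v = (v - 2)*(v^2 + 4*v) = (v - 2)*(v + 4)*(v)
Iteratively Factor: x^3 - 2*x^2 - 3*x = (x + 1)*(x^2 - 3*x) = (x - 3)*(x + 1)*(x)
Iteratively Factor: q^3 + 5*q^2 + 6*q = (q + 2)*(q^2 + 3*q) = q*(q + 2)*(q + 3)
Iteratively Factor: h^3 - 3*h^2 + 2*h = (h - 1)*(h^2 - 2*h) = (h - 2)*(h - 1)*(h)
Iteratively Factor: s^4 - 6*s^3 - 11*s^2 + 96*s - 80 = (s - 4)*(s^3 - 2*s^2 - 19*s + 20) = (s - 4)*(s + 4)*(s^2 - 6*s + 5) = (s - 5)*(s - 4)*(s + 4)*(s - 1)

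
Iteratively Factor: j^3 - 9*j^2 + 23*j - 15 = (j - 1)*(j^2 - 8*j + 15) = (j - 3)*(j - 1)*(j - 5)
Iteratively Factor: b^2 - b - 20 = (b - 5)*(b + 4)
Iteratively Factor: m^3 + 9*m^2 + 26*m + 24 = (m + 3)*(m^2 + 6*m + 8) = (m + 2)*(m + 3)*(m + 4)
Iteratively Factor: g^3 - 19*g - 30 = (g - 5)*(g^2 + 5*g + 6) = (g - 5)*(g + 2)*(g + 3)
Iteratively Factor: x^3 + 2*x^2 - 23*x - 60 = (x - 5)*(x^2 + 7*x + 12) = (x - 5)*(x + 3)*(x + 4)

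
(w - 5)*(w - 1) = w^2 - 6*w + 5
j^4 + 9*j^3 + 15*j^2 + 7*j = j*(j + 1)^2*(j + 7)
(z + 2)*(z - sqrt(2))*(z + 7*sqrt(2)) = z^3 + 2*z^2 + 6*sqrt(2)*z^2 - 14*z + 12*sqrt(2)*z - 28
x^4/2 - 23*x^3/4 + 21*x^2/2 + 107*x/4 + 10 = (x/2 + 1/2)*(x - 8)*(x - 5)*(x + 1/2)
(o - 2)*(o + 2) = o^2 - 4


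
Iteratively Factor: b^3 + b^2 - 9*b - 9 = (b - 3)*(b^2 + 4*b + 3) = (b - 3)*(b + 3)*(b + 1)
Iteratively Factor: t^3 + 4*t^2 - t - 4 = (t + 1)*(t^2 + 3*t - 4) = (t + 1)*(t + 4)*(t - 1)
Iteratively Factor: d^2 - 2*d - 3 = (d + 1)*(d - 3)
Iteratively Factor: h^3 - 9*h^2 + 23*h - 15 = (h - 1)*(h^2 - 8*h + 15) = (h - 5)*(h - 1)*(h - 3)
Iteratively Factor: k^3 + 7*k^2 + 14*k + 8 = (k + 4)*(k^2 + 3*k + 2) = (k + 2)*(k + 4)*(k + 1)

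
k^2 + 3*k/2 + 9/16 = (k + 3/4)^2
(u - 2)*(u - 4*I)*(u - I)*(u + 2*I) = u^4 - 2*u^3 - 3*I*u^3 + 6*u^2 + 6*I*u^2 - 12*u - 8*I*u + 16*I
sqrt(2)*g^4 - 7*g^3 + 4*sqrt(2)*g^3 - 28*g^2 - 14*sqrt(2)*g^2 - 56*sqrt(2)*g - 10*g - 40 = (g + 4)*(g - 5*sqrt(2))*(g + sqrt(2))*(sqrt(2)*g + 1)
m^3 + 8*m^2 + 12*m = m*(m + 2)*(m + 6)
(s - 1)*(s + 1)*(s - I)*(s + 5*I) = s^4 + 4*I*s^3 + 4*s^2 - 4*I*s - 5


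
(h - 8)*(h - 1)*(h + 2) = h^3 - 7*h^2 - 10*h + 16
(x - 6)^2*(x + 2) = x^3 - 10*x^2 + 12*x + 72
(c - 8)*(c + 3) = c^2 - 5*c - 24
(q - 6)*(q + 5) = q^2 - q - 30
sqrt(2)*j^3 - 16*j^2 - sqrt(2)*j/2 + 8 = (j - 8*sqrt(2))*(j - sqrt(2)/2)*(sqrt(2)*j + 1)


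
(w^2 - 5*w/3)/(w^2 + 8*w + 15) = w*(3*w - 5)/(3*(w^2 + 8*w + 15))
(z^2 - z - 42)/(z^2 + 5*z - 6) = (z - 7)/(z - 1)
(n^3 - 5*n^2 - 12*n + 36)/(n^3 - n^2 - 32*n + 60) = (n^2 - 3*n - 18)/(n^2 + n - 30)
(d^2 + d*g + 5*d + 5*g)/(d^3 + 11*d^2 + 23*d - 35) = (d + g)/(d^2 + 6*d - 7)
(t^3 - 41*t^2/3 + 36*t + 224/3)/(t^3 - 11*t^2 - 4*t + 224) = (t + 4/3)/(t + 4)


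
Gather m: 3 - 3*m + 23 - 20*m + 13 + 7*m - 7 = 32 - 16*m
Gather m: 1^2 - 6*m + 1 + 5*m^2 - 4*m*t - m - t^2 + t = 5*m^2 + m*(-4*t - 7) - t^2 + t + 2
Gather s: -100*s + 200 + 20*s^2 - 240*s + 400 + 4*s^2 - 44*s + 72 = 24*s^2 - 384*s + 672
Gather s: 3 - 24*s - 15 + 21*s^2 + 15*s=21*s^2 - 9*s - 12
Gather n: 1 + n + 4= n + 5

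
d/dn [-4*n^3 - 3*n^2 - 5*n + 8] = -12*n^2 - 6*n - 5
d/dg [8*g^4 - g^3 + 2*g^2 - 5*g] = 32*g^3 - 3*g^2 + 4*g - 5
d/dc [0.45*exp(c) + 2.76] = 0.45*exp(c)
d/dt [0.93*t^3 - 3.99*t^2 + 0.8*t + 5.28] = 2.79*t^2 - 7.98*t + 0.8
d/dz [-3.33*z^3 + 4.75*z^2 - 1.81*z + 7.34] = -9.99*z^2 + 9.5*z - 1.81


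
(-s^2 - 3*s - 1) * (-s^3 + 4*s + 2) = s^5 + 3*s^4 - 3*s^3 - 14*s^2 - 10*s - 2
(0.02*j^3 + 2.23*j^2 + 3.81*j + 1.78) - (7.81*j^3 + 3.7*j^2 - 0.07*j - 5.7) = -7.79*j^3 - 1.47*j^2 + 3.88*j + 7.48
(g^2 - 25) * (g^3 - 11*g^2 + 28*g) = g^5 - 11*g^4 + 3*g^3 + 275*g^2 - 700*g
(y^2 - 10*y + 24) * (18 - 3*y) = -3*y^3 + 48*y^2 - 252*y + 432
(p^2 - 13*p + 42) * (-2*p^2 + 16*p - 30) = -2*p^4 + 42*p^3 - 322*p^2 + 1062*p - 1260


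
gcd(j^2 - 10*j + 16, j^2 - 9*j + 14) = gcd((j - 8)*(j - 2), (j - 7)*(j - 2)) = j - 2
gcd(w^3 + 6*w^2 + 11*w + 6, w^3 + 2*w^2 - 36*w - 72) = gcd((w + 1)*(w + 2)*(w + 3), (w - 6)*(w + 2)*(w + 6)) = w + 2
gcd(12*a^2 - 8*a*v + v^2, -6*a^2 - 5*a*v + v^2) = -6*a + v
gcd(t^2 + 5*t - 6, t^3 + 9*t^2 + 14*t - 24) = t^2 + 5*t - 6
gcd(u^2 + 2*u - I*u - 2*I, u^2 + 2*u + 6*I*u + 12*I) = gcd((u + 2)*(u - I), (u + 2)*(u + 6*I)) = u + 2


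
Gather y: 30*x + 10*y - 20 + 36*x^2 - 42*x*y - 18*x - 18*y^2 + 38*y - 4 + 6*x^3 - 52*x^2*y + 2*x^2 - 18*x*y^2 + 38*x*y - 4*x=6*x^3 + 38*x^2 + 8*x + y^2*(-18*x - 18) + y*(-52*x^2 - 4*x + 48) - 24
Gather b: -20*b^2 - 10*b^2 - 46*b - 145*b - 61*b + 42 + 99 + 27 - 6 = -30*b^2 - 252*b + 162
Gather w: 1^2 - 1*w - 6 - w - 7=-2*w - 12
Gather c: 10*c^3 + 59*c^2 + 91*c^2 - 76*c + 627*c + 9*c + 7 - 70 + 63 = 10*c^3 + 150*c^2 + 560*c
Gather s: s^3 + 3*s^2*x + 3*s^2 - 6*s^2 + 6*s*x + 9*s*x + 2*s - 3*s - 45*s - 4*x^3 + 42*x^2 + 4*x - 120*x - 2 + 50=s^3 + s^2*(3*x - 3) + s*(15*x - 46) - 4*x^3 + 42*x^2 - 116*x + 48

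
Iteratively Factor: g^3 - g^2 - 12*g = (g)*(g^2 - g - 12) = g*(g + 3)*(g - 4)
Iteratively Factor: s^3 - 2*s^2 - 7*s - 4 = (s + 1)*(s^2 - 3*s - 4) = (s - 4)*(s + 1)*(s + 1)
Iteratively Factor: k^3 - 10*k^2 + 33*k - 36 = (k - 3)*(k^2 - 7*k + 12) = (k - 3)^2*(k - 4)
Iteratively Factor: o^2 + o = (o)*(o + 1)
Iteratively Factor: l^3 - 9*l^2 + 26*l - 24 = (l - 3)*(l^2 - 6*l + 8) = (l - 4)*(l - 3)*(l - 2)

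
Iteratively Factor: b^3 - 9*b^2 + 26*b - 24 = (b - 2)*(b^2 - 7*b + 12) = (b - 3)*(b - 2)*(b - 4)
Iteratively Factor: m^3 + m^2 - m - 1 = (m + 1)*(m^2 - 1) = (m - 1)*(m + 1)*(m + 1)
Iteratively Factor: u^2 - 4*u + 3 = (u - 1)*(u - 3)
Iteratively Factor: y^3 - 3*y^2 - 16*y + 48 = (y - 3)*(y^2 - 16) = (y - 3)*(y + 4)*(y - 4)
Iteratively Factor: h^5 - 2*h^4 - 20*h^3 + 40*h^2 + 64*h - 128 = (h - 2)*(h^4 - 20*h^2 + 64) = (h - 2)*(h + 2)*(h^3 - 2*h^2 - 16*h + 32) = (h - 2)^2*(h + 2)*(h^2 - 16) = (h - 2)^2*(h + 2)*(h + 4)*(h - 4)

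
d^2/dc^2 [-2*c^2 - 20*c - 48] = -4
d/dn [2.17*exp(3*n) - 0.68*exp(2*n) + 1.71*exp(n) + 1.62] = (6.51*exp(2*n) - 1.36*exp(n) + 1.71)*exp(n)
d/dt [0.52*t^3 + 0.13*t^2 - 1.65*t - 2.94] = 1.56*t^2 + 0.26*t - 1.65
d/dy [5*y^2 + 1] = 10*y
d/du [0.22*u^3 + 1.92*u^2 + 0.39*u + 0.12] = 0.66*u^2 + 3.84*u + 0.39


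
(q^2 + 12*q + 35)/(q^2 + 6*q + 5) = (q + 7)/(q + 1)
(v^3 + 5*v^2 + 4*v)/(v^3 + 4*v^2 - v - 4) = v/(v - 1)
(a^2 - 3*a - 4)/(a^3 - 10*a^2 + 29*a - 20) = (a + 1)/(a^2 - 6*a + 5)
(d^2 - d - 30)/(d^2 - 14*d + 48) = (d + 5)/(d - 8)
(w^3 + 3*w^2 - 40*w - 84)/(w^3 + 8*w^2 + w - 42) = (w^2 - 4*w - 12)/(w^2 + w - 6)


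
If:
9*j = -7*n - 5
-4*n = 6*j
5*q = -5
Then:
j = 10/3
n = -5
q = -1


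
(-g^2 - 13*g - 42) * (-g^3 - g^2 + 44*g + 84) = g^5 + 14*g^4 + 11*g^3 - 614*g^2 - 2940*g - 3528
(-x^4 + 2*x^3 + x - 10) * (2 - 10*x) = 10*x^5 - 22*x^4 + 4*x^3 - 10*x^2 + 102*x - 20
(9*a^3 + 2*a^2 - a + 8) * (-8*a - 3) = -72*a^4 - 43*a^3 + 2*a^2 - 61*a - 24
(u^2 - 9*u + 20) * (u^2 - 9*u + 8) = u^4 - 18*u^3 + 109*u^2 - 252*u + 160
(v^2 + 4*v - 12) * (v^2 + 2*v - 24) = v^4 + 6*v^3 - 28*v^2 - 120*v + 288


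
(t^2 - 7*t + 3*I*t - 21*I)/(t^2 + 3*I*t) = (t - 7)/t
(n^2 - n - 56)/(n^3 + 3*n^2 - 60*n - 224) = 1/(n + 4)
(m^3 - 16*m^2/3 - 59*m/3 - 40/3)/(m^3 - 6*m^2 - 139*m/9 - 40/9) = 3*(m + 1)/(3*m + 1)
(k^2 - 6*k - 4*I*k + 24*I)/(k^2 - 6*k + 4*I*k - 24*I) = (k - 4*I)/(k + 4*I)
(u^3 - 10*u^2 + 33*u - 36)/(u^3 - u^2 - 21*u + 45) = (u - 4)/(u + 5)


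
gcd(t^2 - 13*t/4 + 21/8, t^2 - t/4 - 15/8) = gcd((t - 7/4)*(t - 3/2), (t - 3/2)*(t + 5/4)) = t - 3/2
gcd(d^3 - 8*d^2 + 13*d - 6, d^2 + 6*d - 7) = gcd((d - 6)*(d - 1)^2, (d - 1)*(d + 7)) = d - 1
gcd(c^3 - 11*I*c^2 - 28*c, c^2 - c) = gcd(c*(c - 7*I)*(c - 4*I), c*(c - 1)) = c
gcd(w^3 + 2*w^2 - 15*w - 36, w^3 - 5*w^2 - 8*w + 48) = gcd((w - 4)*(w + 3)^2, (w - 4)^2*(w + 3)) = w^2 - w - 12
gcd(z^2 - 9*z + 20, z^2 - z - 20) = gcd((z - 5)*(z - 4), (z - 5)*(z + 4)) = z - 5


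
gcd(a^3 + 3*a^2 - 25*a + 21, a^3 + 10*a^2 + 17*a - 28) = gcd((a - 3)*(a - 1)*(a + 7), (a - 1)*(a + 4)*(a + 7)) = a^2 + 6*a - 7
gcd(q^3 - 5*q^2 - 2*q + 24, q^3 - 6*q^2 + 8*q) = q - 4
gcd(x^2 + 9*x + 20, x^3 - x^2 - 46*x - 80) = x + 5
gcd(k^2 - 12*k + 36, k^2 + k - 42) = k - 6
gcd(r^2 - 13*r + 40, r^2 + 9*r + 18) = 1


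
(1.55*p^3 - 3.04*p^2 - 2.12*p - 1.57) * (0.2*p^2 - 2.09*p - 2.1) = 0.31*p^5 - 3.8475*p^4 + 2.6746*p^3 + 10.5008*p^2 + 7.7333*p + 3.297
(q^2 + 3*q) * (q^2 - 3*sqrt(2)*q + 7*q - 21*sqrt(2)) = q^4 - 3*sqrt(2)*q^3 + 10*q^3 - 30*sqrt(2)*q^2 + 21*q^2 - 63*sqrt(2)*q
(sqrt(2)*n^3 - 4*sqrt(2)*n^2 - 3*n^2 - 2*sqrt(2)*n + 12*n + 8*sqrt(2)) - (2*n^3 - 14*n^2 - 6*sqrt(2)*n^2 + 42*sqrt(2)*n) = -2*n^3 + sqrt(2)*n^3 + 2*sqrt(2)*n^2 + 11*n^2 - 44*sqrt(2)*n + 12*n + 8*sqrt(2)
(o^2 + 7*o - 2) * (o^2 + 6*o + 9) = o^4 + 13*o^3 + 49*o^2 + 51*o - 18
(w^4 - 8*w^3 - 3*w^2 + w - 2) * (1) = w^4 - 8*w^3 - 3*w^2 + w - 2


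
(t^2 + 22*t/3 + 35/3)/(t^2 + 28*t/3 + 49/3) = (t + 5)/(t + 7)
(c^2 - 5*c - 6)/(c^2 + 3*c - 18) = (c^2 - 5*c - 6)/(c^2 + 3*c - 18)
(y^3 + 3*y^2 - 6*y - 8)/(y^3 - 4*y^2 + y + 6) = (y + 4)/(y - 3)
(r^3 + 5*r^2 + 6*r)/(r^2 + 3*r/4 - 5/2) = 4*r*(r + 3)/(4*r - 5)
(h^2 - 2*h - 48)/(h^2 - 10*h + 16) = (h + 6)/(h - 2)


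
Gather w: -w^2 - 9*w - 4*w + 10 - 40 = -w^2 - 13*w - 30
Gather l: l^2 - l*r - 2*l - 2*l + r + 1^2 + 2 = l^2 + l*(-r - 4) + r + 3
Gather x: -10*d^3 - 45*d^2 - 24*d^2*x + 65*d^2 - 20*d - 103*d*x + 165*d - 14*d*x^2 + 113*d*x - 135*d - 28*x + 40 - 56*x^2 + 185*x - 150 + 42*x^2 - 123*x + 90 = -10*d^3 + 20*d^2 + 10*d + x^2*(-14*d - 14) + x*(-24*d^2 + 10*d + 34) - 20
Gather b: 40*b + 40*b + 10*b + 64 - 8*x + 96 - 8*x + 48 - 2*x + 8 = 90*b - 18*x + 216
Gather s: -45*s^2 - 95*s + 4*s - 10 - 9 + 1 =-45*s^2 - 91*s - 18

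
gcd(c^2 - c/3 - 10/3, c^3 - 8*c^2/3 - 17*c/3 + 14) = c - 2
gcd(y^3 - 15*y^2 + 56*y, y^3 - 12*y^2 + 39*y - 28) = y - 7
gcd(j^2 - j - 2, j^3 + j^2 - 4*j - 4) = j^2 - j - 2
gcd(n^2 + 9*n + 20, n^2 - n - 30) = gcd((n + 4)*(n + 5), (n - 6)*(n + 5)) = n + 5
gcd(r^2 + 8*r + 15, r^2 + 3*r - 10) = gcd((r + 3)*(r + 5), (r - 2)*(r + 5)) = r + 5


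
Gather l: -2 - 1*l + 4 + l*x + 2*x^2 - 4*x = l*(x - 1) + 2*x^2 - 4*x + 2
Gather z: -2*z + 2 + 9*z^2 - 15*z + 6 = 9*z^2 - 17*z + 8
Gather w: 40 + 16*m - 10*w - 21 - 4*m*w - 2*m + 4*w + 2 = 14*m + w*(-4*m - 6) + 21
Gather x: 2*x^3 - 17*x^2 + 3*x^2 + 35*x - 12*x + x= 2*x^3 - 14*x^2 + 24*x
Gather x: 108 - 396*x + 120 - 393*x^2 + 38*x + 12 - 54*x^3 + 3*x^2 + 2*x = -54*x^3 - 390*x^2 - 356*x + 240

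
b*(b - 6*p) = b^2 - 6*b*p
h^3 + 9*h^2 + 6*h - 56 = (h - 2)*(h + 4)*(h + 7)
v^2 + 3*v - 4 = (v - 1)*(v + 4)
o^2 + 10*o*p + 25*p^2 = (o + 5*p)^2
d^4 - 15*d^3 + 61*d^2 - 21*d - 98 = (d - 7)^2*(d - 2)*(d + 1)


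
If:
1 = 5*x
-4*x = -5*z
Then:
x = 1/5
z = 4/25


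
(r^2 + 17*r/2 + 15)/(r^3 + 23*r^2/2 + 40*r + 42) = (2*r + 5)/(2*r^2 + 11*r + 14)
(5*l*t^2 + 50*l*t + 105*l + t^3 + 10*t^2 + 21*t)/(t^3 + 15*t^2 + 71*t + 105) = (5*l + t)/(t + 5)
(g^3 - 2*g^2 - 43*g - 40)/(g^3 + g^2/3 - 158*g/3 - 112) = 3*(g^2 + 6*g + 5)/(3*g^2 + 25*g + 42)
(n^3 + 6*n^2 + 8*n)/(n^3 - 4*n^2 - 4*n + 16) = n*(n + 4)/(n^2 - 6*n + 8)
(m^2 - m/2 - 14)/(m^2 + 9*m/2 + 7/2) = (m - 4)/(m + 1)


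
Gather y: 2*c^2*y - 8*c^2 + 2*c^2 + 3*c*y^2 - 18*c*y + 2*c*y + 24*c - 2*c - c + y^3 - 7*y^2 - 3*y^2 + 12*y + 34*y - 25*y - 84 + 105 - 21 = -6*c^2 + 21*c + y^3 + y^2*(3*c - 10) + y*(2*c^2 - 16*c + 21)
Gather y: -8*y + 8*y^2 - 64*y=8*y^2 - 72*y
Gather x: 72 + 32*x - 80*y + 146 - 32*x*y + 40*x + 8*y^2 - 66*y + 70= x*(72 - 32*y) + 8*y^2 - 146*y + 288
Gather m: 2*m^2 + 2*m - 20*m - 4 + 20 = 2*m^2 - 18*m + 16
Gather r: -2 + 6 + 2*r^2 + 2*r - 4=2*r^2 + 2*r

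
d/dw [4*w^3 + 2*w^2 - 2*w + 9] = 12*w^2 + 4*w - 2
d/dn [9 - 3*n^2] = -6*n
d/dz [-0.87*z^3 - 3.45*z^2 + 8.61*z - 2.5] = -2.61*z^2 - 6.9*z + 8.61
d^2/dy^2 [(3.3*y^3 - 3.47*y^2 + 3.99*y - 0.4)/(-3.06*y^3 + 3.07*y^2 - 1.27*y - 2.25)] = (2.98166399999991*y^6 - 147.217824*y^5 + 461.577744*y^4 - 467.97128*y^3 + 448.83609*y^2 - 291.48441*y + 64.75292)/(28.652616*y^9 - 86.238756*y^8 + 122.195898*y^7 - 37.313947*y^6 - 76.106409*y^5 + 101.226966*y^4 - 4.11301699999999*y^3 - 35.73855*y^2 + 19.288125*y + 11.390625)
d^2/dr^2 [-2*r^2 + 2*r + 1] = -4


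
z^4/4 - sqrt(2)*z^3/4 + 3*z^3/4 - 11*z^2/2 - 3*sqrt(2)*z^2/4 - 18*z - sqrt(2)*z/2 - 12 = (z/2 + 1/2)*(z/2 + 1)*(z - 4*sqrt(2))*(z + 3*sqrt(2))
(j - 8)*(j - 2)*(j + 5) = j^3 - 5*j^2 - 34*j + 80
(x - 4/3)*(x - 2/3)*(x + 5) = x^3 + 3*x^2 - 82*x/9 + 40/9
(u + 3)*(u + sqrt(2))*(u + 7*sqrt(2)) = u^3 + 3*u^2 + 8*sqrt(2)*u^2 + 14*u + 24*sqrt(2)*u + 42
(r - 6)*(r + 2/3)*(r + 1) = r^3 - 13*r^2/3 - 28*r/3 - 4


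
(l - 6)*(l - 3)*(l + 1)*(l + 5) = l^4 - 3*l^3 - 31*l^2 + 63*l + 90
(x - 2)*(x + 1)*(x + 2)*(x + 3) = x^4 + 4*x^3 - x^2 - 16*x - 12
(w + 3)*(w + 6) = w^2 + 9*w + 18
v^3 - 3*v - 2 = (v - 2)*(v + 1)^2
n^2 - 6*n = n*(n - 6)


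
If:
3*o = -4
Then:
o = -4/3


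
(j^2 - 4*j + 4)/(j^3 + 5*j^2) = (j^2 - 4*j + 4)/(j^2*(j + 5))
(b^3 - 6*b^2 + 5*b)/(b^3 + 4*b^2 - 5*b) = (b - 5)/(b + 5)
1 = 1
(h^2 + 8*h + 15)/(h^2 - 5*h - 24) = (h + 5)/(h - 8)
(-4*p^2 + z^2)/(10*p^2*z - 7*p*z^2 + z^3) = (2*p + z)/(z*(-5*p + z))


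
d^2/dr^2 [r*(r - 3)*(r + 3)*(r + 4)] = 12*r^2 + 24*r - 18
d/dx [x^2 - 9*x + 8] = 2*x - 9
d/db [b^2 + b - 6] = 2*b + 1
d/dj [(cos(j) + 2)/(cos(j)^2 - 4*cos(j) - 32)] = (cos(j)^2 + 4*cos(j) + 24)*sin(j)/(sin(j)^2 + 4*cos(j) + 31)^2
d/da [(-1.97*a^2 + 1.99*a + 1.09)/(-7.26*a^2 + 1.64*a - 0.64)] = (11.2166*a^2 + 18.3484*a - 3.0612)/(52.7076*a^4 - 23.8128*a^3 + 11.9824*a^2 - 2.0992*a + 0.4096)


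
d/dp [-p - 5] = -1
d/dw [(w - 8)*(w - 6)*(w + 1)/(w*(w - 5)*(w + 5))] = (13*w^4 - 118*w^3 + 181*w^2 + 1200)/(w^2*(w^4 - 50*w^2 + 625))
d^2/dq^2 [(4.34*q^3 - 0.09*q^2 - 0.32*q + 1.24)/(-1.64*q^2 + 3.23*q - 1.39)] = (2.8421709430404e-14*q^5 - 2.8421709430404e-14*q^4 - 68.095804*q^3 + 95.67018*q^2 - 15.277548*q - 16.998998)/(4.410944*q^6 - 26.062224*q^5 + 62.5455*q^4 - 77.876915*q^3 + 53.011125*q^2 - 18.722049*q + 2.685619)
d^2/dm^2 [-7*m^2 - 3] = -14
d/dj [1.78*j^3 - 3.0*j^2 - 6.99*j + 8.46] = 5.34*j^2 - 6.0*j - 6.99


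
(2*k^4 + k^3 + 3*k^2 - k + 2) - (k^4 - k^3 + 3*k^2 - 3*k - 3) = k^4 + 2*k^3 + 2*k + 5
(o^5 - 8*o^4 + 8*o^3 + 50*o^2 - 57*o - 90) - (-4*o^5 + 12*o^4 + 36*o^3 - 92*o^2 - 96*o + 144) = 5*o^5 - 20*o^4 - 28*o^3 + 142*o^2 + 39*o - 234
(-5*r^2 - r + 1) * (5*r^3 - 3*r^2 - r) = -25*r^5 + 10*r^4 + 13*r^3 - 2*r^2 - r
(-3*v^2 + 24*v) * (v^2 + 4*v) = -3*v^4 + 12*v^3 + 96*v^2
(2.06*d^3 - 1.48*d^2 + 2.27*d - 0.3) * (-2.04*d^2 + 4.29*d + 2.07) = -4.2024*d^5 + 11.8566*d^4 - 6.7158*d^3 + 7.2867*d^2 + 3.4119*d - 0.621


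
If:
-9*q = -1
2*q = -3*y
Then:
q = 1/9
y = -2/27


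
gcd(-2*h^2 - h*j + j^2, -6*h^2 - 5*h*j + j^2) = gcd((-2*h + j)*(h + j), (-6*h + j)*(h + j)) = h + j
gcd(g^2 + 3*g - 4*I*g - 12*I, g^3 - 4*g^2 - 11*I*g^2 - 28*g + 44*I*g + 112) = g - 4*I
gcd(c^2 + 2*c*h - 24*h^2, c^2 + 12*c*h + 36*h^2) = c + 6*h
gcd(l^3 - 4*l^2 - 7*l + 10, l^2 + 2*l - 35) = l - 5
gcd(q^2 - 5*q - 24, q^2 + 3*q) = q + 3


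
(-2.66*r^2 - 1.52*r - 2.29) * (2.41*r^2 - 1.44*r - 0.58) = -6.4106*r^4 + 0.1672*r^3 - 1.7873*r^2 + 4.1792*r + 1.3282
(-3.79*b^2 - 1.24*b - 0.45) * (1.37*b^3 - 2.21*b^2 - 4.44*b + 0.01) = -5.1923*b^5 + 6.6771*b^4 + 18.9515*b^3 + 6.4622*b^2 + 1.9856*b - 0.0045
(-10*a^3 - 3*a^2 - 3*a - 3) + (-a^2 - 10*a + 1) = -10*a^3 - 4*a^2 - 13*a - 2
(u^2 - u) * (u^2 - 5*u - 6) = u^4 - 6*u^3 - u^2 + 6*u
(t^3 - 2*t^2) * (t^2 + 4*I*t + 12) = t^5 - 2*t^4 + 4*I*t^4 + 12*t^3 - 8*I*t^3 - 24*t^2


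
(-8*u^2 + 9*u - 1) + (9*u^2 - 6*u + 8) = u^2 + 3*u + 7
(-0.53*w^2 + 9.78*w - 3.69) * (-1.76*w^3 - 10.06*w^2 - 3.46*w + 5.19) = 0.9328*w^5 - 11.881*w^4 - 90.0586*w^3 + 0.531900000000002*w^2 + 63.5256*w - 19.1511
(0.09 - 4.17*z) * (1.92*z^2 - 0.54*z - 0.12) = -8.0064*z^3 + 2.4246*z^2 + 0.4518*z - 0.0108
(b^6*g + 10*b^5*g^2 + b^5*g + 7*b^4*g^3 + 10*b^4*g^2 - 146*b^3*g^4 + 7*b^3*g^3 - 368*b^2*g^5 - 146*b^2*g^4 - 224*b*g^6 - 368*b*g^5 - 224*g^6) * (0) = 0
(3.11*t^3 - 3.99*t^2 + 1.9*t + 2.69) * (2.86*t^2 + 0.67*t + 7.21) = 8.8946*t^5 - 9.3277*t^4 + 25.1838*t^3 - 19.8015*t^2 + 15.5013*t + 19.3949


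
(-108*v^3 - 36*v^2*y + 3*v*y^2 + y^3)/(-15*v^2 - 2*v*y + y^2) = (-36*v^2 + y^2)/(-5*v + y)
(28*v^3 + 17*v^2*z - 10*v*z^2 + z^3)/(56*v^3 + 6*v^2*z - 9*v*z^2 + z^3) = (v + z)/(2*v + z)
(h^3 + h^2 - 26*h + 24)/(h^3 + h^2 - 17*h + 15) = (h^2 + 2*h - 24)/(h^2 + 2*h - 15)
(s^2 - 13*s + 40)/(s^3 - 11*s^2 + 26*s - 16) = (s - 5)/(s^2 - 3*s + 2)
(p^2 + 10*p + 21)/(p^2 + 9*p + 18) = (p + 7)/(p + 6)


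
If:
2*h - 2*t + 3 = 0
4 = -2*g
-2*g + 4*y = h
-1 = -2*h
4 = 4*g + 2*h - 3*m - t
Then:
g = -2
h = 1/2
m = -13/3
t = 2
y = -7/8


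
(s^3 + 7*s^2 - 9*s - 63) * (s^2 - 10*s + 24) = s^5 - 3*s^4 - 55*s^3 + 195*s^2 + 414*s - 1512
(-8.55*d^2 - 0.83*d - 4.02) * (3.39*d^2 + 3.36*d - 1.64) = -28.9845*d^4 - 31.5417*d^3 - 2.3946*d^2 - 12.146*d + 6.5928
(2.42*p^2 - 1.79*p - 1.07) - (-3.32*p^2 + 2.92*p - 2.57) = 5.74*p^2 - 4.71*p + 1.5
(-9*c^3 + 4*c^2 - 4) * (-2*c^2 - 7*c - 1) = 18*c^5 + 55*c^4 - 19*c^3 + 4*c^2 + 28*c + 4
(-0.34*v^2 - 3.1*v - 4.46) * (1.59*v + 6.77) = -0.5406*v^3 - 7.2308*v^2 - 28.0784*v - 30.1942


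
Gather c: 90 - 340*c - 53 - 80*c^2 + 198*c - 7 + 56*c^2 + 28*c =-24*c^2 - 114*c + 30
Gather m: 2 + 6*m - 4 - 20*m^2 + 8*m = -20*m^2 + 14*m - 2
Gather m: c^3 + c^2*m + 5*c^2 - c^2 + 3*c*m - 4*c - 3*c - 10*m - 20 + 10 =c^3 + 4*c^2 - 7*c + m*(c^2 + 3*c - 10) - 10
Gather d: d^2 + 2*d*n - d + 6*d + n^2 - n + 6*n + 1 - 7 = d^2 + d*(2*n + 5) + n^2 + 5*n - 6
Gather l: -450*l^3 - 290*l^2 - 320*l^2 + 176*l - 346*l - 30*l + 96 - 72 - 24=-450*l^3 - 610*l^2 - 200*l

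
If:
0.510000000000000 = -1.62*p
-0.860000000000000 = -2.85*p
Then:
No Solution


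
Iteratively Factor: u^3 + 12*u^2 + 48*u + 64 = (u + 4)*(u^2 + 8*u + 16) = (u + 4)^2*(u + 4)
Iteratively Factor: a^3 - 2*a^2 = (a)*(a^2 - 2*a) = a^2*(a - 2)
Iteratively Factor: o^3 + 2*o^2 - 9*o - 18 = (o - 3)*(o^2 + 5*o + 6) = (o - 3)*(o + 3)*(o + 2)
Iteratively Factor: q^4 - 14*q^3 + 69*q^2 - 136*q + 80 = (q - 4)*(q^3 - 10*q^2 + 29*q - 20) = (q - 4)*(q - 1)*(q^2 - 9*q + 20) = (q - 5)*(q - 4)*(q - 1)*(q - 4)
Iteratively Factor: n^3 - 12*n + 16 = (n - 2)*(n^2 + 2*n - 8) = (n - 2)*(n + 4)*(n - 2)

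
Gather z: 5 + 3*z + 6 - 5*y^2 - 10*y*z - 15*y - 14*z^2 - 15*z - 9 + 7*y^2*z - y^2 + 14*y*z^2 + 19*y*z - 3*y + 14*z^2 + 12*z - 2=-6*y^2 + 14*y*z^2 - 18*y + z*(7*y^2 + 9*y)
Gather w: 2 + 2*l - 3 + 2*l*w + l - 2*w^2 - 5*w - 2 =3*l - 2*w^2 + w*(2*l - 5) - 3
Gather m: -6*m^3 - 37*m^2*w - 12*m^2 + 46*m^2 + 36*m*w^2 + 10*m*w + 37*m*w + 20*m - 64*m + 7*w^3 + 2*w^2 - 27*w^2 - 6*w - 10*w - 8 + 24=-6*m^3 + m^2*(34 - 37*w) + m*(36*w^2 + 47*w - 44) + 7*w^3 - 25*w^2 - 16*w + 16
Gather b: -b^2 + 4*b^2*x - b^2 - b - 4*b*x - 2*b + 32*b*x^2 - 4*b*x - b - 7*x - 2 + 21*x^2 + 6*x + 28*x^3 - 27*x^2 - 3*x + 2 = b^2*(4*x - 2) + b*(32*x^2 - 8*x - 4) + 28*x^3 - 6*x^2 - 4*x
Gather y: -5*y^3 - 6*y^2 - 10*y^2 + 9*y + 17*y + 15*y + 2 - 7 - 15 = -5*y^3 - 16*y^2 + 41*y - 20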